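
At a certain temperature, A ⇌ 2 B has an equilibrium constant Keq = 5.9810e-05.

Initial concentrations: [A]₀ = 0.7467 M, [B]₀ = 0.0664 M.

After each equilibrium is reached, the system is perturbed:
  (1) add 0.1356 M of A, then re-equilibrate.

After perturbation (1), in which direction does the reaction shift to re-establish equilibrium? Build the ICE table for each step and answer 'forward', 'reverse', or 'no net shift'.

Direction: forward

Q₀ = 0.005905 vs Keq = 5.9810e-05 ⇒ Q>K, reverse
Step 1:
                  A         B
  I          0.7467    0.0664
  C         0.02979  -0.05959
  E          0.7765  0.006815
  solve Keq expr → x = -0.02979; check Q = 5.9810e-05
Then add 0.1356 M of A.
Step 2:
                  A         B
  I          0.9121  0.006815
  C       -2.8498e-04 5.6996e-04
  E          0.9118  0.007385
  solve Keq expr → x = 2.8498e-04; check Q = 5.9810e-05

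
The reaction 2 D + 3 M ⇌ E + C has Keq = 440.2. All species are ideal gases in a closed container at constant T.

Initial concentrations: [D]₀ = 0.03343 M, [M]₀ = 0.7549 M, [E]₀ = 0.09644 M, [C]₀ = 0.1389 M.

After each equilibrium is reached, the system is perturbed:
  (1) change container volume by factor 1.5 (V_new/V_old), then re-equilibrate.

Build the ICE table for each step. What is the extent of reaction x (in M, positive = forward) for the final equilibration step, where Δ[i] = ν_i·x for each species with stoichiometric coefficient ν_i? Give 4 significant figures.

Q₀ = 27.86 vs Keq = 440.2 ⇒ Q<K, forward
Step 1:
                    D           M           E           C
  init        0.03343      0.7549     0.09644      0.1389
  Δ          -0.02347     -0.0352     0.01173     0.01173
  eq         0.009965      0.7197      0.1082      0.1506
  solve Keq expr → x = 0.01173; check Q = 440.2
Then change container volume by factor 1.5 (V_new/V_old).
Step 2:
                    D           M           E           C
  init       0.006643      0.4798     0.07212      0.1004
  Δ          0.004933      0.0074   -0.002467   -0.002467
  eq          0.01158      0.4872     0.06965     0.09796
  solve Keq expr → x = -0.002467; check Q = 440.2

x = -0.002467 M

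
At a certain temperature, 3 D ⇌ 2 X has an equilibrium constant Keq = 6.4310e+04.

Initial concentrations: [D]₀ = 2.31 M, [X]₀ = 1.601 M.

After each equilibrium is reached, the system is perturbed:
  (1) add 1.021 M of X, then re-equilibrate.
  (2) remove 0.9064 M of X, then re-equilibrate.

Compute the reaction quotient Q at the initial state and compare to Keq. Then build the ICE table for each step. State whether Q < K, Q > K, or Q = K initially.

Q₀ = 0.2079 vs Keq = 6.4310e+04 ⇒ Q<K, forward
Step 1:
                   D          X
  I             2.31      1.601
  C           -2.257      1.505
  E          0.05313      3.106
  solve Keq expr → x = 0.7523; check Q = 6.4310e+04
Then add 1.021 M of X.
Step 2:
                   D          X
  I          0.05313      4.127
  C          0.01101  -0.007339
  E          0.06414      4.119
  solve Keq expr → x = -0.00367; check Q = 6.4310e+04
Then remove 0.9064 M of X.
Step 3:
                   D          X
  I          0.06414      3.213
  C         -0.00972    0.00648
  E          0.05442      3.219
  solve Keq expr → x = 0.00324; check Q = 6.4310e+04

Q₀ = 0.2079; Q < K (proceeds forward)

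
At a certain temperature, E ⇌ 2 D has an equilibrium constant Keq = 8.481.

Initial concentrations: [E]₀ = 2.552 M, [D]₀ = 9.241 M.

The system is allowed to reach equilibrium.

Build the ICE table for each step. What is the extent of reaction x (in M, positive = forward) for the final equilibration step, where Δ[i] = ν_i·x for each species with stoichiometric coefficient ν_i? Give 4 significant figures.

Q₀ = 33.46 vs Keq = 8.481 ⇒ Q>K, reverse
Step 1:
                    E           D
  I             2.552       9.241
  C             1.639      -3.279
  E             4.191       5.962
  solve Keq expr → x = -1.639; check Q = 8.481

x = -1.639 M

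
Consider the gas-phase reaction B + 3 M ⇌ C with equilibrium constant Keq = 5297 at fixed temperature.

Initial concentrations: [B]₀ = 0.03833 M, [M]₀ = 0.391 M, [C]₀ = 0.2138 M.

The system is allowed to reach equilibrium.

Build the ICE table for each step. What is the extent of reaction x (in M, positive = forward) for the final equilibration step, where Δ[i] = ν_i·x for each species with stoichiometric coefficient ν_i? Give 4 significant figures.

Q₀ = 93.31 vs Keq = 5297 ⇒ Q<K, forward
Step 1:
                  B         M         C
  init      0.03833     0.391    0.2138
  Δ        -0.03623   -0.1087   0.03623
  eq       0.002098    0.2823      0.25
  solve Keq expr → x = 0.03623; check Q = 5297

x = 0.03623 M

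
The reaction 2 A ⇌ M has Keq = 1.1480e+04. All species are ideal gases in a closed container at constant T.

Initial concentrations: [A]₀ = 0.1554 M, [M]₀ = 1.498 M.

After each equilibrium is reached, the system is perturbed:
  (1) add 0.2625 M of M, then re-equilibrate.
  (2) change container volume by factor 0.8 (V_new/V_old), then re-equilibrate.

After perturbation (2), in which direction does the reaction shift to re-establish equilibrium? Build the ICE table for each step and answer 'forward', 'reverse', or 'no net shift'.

Direction: forward

Q₀ = 62.03 vs Keq = 1.1480e+04 ⇒ Q<K, forward
Step 1:
                   A          M
  I           0.1554      1.498
  C          -0.1437    0.07185
  E          0.01169       1.57
  solve Keq expr → x = 0.07185; check Q = 1.1480e+04
Then add 0.2625 M of M.
Step 2:
                   A          M
  I          0.01169      1.832
  C       9.3829e-04 -4.6915e-04
  E          0.01263      1.832
  solve Keq expr → x = -4.6915e-04; check Q = 1.1480e+04
Then change container volume by factor 0.8 (V_new/V_old).
Step 3:
                   A          M
  I          0.01579       2.29
  C        -0.001664 8.3223e-04
  E          0.01413      2.291
  solve Keq expr → x = 8.3223e-04; check Q = 1.1480e+04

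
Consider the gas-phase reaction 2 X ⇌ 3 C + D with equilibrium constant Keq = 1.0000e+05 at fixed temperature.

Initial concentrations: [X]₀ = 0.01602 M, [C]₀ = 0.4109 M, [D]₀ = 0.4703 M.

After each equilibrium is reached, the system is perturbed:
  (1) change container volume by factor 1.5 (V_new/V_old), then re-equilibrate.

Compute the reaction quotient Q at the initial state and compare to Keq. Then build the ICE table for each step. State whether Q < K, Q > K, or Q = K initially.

Q₀ = 127.1; Q < K (proceeds forward)

Q₀ = 127.1 vs Keq = 1.0000e+05 ⇒ Q<K, forward
Step 1:
                   X          C          D
  Initial    0.01602     0.4109     0.4703
  Change    -0.01539    0.02309   0.007697
  Equil   6.2508e-04      0.434      0.478
  solve Keq expr → x = 0.007697; check Q = 1.0000e+05
Then change container volume by factor 1.5 (V_new/V_old).
Step 2:
                   X          C          D
  Initial 4.1672e-04     0.2893     0.3187
  Change  -1.3858e-04 2.0787e-04 6.9289e-05
  Equil   2.7814e-04     0.2895     0.3187
  solve Keq expr → x = 6.9289e-05; check Q = 1.0000e+05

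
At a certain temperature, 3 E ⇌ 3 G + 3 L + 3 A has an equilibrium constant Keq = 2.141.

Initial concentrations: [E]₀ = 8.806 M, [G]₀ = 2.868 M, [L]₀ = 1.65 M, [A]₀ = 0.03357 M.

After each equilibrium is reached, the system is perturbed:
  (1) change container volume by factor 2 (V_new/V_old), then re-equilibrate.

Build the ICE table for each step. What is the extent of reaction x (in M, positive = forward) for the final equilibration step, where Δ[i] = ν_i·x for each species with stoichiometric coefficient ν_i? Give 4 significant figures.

x = 0.1672 M

Q₀ = 5.8709e-06 vs Keq = 2.141 ⇒ Q<K, forward
Step 1:
                    E           G           L           A
  init          8.806       2.868        1.65     0.03357
  Δ           -0.9705      0.9705      0.9705      0.9705
  eq            7.836       3.838        2.62       1.004
  solve Keq expr → x = 0.3235; check Q = 2.141
Then change container volume by factor 2 (V_new/V_old).
Step 2:
                    E           G           L           A
  init          3.918       1.919        1.31       0.502
  Δ           -0.5017      0.5017      0.5017      0.5017
  eq            3.416       2.421       1.812       1.004
  solve Keq expr → x = 0.1672; check Q = 2.141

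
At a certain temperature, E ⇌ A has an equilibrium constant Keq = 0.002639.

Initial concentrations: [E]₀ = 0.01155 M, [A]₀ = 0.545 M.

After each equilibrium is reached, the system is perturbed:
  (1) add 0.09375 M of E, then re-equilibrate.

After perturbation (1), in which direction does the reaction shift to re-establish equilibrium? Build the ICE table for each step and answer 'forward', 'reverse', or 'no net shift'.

Q₀ = 47.19 vs Keq = 0.002639 ⇒ Q>K, reverse
Step 1:
                    E           A
  Initial     0.01155       0.545
  Change       0.5435     -0.5435
  Equil        0.5551    0.001465
  solve Keq expr → x = -0.5435; check Q = 0.002639
Then add 0.09375 M of E.
Step 2:
                    E           A
  Initial      0.6488    0.001465
  Change  -2.4676e-04  2.4676e-04
  Equil        0.6486    0.001712
  solve Keq expr → x = 2.4676e-04; check Q = 0.002639

Direction: forward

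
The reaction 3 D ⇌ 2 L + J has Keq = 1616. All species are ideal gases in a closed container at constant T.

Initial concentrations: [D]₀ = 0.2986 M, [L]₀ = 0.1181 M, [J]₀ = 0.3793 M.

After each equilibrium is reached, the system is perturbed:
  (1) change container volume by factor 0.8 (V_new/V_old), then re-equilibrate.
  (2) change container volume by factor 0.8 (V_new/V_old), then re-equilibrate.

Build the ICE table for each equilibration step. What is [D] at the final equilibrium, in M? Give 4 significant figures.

Q₀ = 0.1987 vs Keq = 1616 ⇒ Q<K, forward
Step 1:
                    D           L           J
  init         0.2986      0.1181      0.3793
  Δ           -0.2691      0.1794      0.0897
  eq          0.02951      0.2975       0.469
  solve Keq expr → x = 0.0897; check Q = 1616
Then change container volume by factor 0.8 (V_new/V_old).
Step 2:
                    D           L           J
  init        0.03688      0.3719      0.5862
  Δ                 0           0           0
  eq          0.03688      0.3719      0.5862
  solve Keq expr → x = 0; check Q = 1616
Then change container volume by factor 0.8 (V_new/V_old).
Step 3:
                    D           L           J
  init         0.0461      0.4648      0.7328
  Δ                 0           0           0
  eq           0.0461      0.4648      0.7328
  solve Keq expr → x = 0; check Q = 1616

[D]_eq = 0.0461 M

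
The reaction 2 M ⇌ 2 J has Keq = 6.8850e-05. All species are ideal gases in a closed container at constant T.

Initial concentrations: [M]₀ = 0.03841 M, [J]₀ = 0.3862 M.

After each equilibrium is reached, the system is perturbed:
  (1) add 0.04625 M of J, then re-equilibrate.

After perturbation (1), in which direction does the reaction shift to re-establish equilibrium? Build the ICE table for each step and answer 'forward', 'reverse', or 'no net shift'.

Q₀ = 101.1 vs Keq = 6.8850e-05 ⇒ Q>K, reverse
Step 1:
                    M           J
  I           0.03841      0.3862
  C            0.3827     -0.3827
  E            0.4211    0.003494
  solve Keq expr → x = -0.1914; check Q = 6.8850e-05
Then add 0.04625 M of J.
Step 2:
                    M           J
  I            0.4211     0.04974
  C           0.04587    -0.04587
  E             0.467    0.003875
  solve Keq expr → x = -0.02293; check Q = 6.8850e-05

Direction: reverse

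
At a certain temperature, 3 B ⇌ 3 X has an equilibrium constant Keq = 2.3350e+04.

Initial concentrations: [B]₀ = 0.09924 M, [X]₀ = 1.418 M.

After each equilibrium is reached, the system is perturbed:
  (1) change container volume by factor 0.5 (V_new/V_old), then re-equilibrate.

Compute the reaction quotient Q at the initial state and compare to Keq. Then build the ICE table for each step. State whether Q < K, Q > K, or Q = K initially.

Q₀ = 2917 vs Keq = 2.3350e+04 ⇒ Q<K, forward
Step 1:
                  B         X
  init      0.09924     1.418
  Δ        -0.04795   0.04795
  eq        0.05129     1.466
  solve Keq expr → x = 0.01598; check Q = 2.3350e+04
Then change container volume by factor 0.5 (V_new/V_old).
Step 2:
                  B         X
  init       0.1026     2.932
  Δ               0         0
  eq         0.1026     2.932
  solve Keq expr → x = 0; check Q = 2.3350e+04

Q₀ = 2917; Q < K (proceeds forward)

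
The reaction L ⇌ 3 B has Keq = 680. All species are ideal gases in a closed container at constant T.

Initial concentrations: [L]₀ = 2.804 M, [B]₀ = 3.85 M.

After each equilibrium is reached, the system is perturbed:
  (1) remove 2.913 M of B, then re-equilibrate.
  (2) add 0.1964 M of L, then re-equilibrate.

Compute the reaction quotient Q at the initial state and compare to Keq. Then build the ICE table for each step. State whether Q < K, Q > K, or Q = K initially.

Q₀ = 20.35 vs Keq = 680 ⇒ Q<K, forward
Step 1:
                  L         B
  Initial     2.804      3.85
  Change     -1.724     5.172
  Equil        1.08     9.022
  solve Keq expr → x = 1.724; check Q = 680
Then remove 2.913 M of B.
Step 2:
                  L         B
  Initial      1.08     6.109
  Change    -0.4613     1.384
  Equil      0.6187     7.493
  solve Keq expr → x = 0.4613; check Q = 680
Then add 0.1964 M of L.
Step 3:
                  L         B
  Initial    0.8151     7.493
  Change    -0.1106    0.3317
  Equil      0.7045     7.825
  solve Keq expr → x = 0.1106; check Q = 680

Q₀ = 20.35; Q < K (proceeds forward)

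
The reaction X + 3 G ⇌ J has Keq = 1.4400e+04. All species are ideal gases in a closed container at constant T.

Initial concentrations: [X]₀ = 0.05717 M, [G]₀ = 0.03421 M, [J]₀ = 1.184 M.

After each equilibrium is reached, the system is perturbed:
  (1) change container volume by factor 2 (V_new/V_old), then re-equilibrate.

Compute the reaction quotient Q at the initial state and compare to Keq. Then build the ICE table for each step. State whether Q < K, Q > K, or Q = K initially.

Q₀ = 5.1728e+05; Q > K (proceeds reverse)

Q₀ = 5.1728e+05 vs Keq = 1.4400e+04 ⇒ Q>K, reverse
Step 1:
                   X          G          J
  Initial    0.05717    0.03421      1.184
  Change     0.02212    0.06637   -0.02212
  Equil      0.07929     0.1006      1.162
  solve Keq expr → x = -0.02212; check Q = 1.4400e+04
Then change container volume by factor 2 (V_new/V_old).
Step 2:
                   X          G          J
  Initial    0.03965    0.05029     0.5809
  Change     0.01342    0.04027   -0.01342
  Equil      0.05307    0.09056     0.5675
  solve Keq expr → x = -0.01342; check Q = 1.4400e+04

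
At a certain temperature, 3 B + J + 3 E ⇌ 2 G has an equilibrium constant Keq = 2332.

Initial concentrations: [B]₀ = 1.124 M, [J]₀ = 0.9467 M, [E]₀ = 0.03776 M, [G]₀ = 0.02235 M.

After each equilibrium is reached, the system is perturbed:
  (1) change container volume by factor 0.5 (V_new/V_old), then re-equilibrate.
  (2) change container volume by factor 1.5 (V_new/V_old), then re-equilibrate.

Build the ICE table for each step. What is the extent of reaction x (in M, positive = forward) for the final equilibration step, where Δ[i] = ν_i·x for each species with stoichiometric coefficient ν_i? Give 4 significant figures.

Q₀ = 6.902 vs Keq = 2332 ⇒ Q<K, forward
Step 1:
                   B          J          E          G
  Initial      1.124     0.9467    0.03776    0.02235
  Change    -0.02927  -0.009757   -0.02927    0.01951
  Equil        1.095     0.9369   0.008488    0.04186
  solve Keq expr → x = 0.009757; check Q = 2332
Then change container volume by factor 0.5 (V_new/V_old).
Step 2:
                   B          J          E          G
  Initial      2.189      1.874    0.01698    0.08373
  Change    -0.01128   -0.00376   -0.01128    0.00752
  Equil        2.178       1.87   0.005695    0.09125
  solve Keq expr → x = 0.00376; check Q = 2332
Then change container volume by factor 1.5 (V_new/V_old).
Step 3:
                   B          J          E          G
  Initial      1.452      1.247   0.003797    0.06083
  Change    0.003457   0.001152   0.003457  -0.002305
  Equil        1.456      1.248   0.007254    0.05853
  solve Keq expr → x = -0.001152; check Q = 2332

x = -0.001152 M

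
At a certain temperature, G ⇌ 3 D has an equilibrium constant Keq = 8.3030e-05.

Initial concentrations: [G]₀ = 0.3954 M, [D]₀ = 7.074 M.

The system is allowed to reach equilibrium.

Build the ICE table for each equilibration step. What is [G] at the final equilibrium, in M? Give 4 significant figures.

Q₀ = 895.3 vs Keq = 8.3030e-05 ⇒ Q>K, reverse
Step 1:
                    G           D
  Initial      0.3954       7.074
  Change        2.338      -7.013
  Equil         2.733       0.061
  solve Keq expr → x = -2.338; check Q = 8.3030e-05

[G]_eq = 2.733 M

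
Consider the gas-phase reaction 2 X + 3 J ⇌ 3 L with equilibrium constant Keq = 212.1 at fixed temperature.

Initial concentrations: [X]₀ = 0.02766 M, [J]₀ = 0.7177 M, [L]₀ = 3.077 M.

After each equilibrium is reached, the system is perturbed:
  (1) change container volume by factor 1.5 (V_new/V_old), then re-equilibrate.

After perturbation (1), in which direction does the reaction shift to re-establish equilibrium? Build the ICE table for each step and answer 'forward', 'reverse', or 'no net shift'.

Q₀ = 1.0300e+05 vs Keq = 212.1 ⇒ Q>K, reverse
Step 1:
                   X          J          L
  Initial    0.02766     0.7177      3.077
  Change       0.244      0.366     -0.366
  Equil       0.2717      1.084      2.711
  solve Keq expr → x = -0.122; check Q = 212.1
Then change container volume by factor 1.5 (V_new/V_old).
Step 2:
                   X          J          L
  Initial     0.1811     0.7225      1.807
  Change     0.04412    0.06618   -0.06618
  Equil       0.2252     0.7887      1.741
  solve Keq expr → x = -0.02206; check Q = 212.1

Direction: reverse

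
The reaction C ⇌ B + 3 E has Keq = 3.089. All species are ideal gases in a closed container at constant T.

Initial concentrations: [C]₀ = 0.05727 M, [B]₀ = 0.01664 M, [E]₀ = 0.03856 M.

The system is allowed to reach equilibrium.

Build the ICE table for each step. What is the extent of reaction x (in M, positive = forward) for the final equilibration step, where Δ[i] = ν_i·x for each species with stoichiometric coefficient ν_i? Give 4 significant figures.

Q₀ = 1.6659e-05 vs Keq = 3.089 ⇒ Q<K, forward
Step 1:
                  C         B         E
  init      0.05727   0.01664   0.03856
  Δ        -0.05705   0.05705    0.1711
  eq      2.2001e-04   0.07369    0.2097
  solve Keq expr → x = 0.05705; check Q = 3.089

x = 0.05705 M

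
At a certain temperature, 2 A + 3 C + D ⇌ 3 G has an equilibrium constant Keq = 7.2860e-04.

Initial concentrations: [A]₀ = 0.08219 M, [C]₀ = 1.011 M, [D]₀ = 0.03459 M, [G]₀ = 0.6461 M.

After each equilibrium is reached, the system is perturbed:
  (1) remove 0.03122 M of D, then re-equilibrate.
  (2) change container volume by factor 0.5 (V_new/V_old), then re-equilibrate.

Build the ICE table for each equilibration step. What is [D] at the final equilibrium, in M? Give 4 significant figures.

Q₀ = 1117 vs Keq = 7.2860e-04 ⇒ Q>K, reverse
Step 1:
                   A          C          D          G
  I          0.08219      1.011    0.03459     0.6461
  C           0.3947      0.592     0.1973     -0.592
  E           0.4769      1.603     0.2319    0.05409
  solve Keq expr → x = -0.1973; check Q = 7.2860e-04
Then remove 0.03122 M of D.
Step 2:
                   A          C          D          G
  I           0.4769      1.603     0.2007    0.05409
  C          0.00153   0.002295 7.6508e-04  -0.002295
  E           0.4784      1.605     0.2015     0.0518
  solve Keq expr → x = -7.6508e-04; check Q = 7.2860e-04
Then change container volume by factor 0.5 (V_new/V_old).
Step 3:
                   A          C          D          G
  I           0.9568      3.211     0.4029     0.1036
  C          -0.0569   -0.08534   -0.02845    0.08534
  E           0.8999      3.125     0.3745     0.1889
  solve Keq expr → x = 0.02845; check Q = 7.2860e-04

[D]_eq = 0.3745 M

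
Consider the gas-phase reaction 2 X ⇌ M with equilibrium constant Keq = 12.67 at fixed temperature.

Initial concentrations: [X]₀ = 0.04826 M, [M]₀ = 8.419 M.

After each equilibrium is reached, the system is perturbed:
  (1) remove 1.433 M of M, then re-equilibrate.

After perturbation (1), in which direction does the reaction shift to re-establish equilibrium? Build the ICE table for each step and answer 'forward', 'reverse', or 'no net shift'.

Direction: forward

Q₀ = 3615 vs Keq = 12.67 ⇒ Q>K, reverse
Step 1:
                    X           M
  Initial     0.04826       8.419
  Change       0.7486     -0.3743
  Equil        0.7968       8.045
  solve Keq expr → x = -0.3743; check Q = 12.67
Then remove 1.433 M of M.
Step 2:
                    X           M
  Initial      0.7968       6.612
  Change     -0.07247     0.03624
  Equil        0.7244       6.648
  solve Keq expr → x = 0.03624; check Q = 12.67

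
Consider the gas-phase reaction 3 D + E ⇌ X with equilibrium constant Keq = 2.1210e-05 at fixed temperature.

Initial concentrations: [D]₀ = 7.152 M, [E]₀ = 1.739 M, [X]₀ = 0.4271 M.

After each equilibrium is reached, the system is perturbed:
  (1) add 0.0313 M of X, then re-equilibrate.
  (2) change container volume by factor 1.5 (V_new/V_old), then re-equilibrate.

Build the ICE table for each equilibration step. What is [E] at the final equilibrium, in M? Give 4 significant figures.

[E]_eq = 1.459 M

Q₀ = 6.7135e-04 vs Keq = 2.1210e-05 ⇒ Q>K, reverse
Step 1:
                    D           E           X
  I             7.152       1.739      0.4271
  C             1.202      0.4006     -0.4006
  E             8.354        2.14     0.02646
  solve Keq expr → x = -0.4006; check Q = 2.1210e-05
Then add 0.0313 M of X.
Step 2:
                    D           E           X
  I             8.354        2.14     0.05776
  C           0.09015     0.03005    -0.03005
  E             8.444        2.17     0.02771
  solve Keq expr → x = -0.03005; check Q = 2.1210e-05
Then change container volume by factor 1.5 (V_new/V_old).
Step 3:
                    D           E           X
  I             5.629       1.446     0.01847
  C           0.03851     0.01284    -0.01284
  E             5.668       1.459    0.005636
  solve Keq expr → x = -0.01284; check Q = 2.1210e-05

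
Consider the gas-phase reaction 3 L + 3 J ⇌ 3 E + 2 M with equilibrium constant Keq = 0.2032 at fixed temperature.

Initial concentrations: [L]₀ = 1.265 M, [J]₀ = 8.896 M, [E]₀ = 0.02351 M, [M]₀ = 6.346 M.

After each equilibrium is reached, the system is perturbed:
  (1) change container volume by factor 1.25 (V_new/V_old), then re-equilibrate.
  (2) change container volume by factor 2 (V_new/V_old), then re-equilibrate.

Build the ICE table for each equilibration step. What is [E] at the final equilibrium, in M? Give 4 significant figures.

[E]_eq = 0.258 M

Q₀ = 3.6720e-07 vs Keq = 0.2032 ⇒ Q<K, forward
Step 1:
                   L          J          E          M
  I            1.265      8.896    0.02351      6.346
  C          -0.7137    -0.7137     0.7137     0.4758
  E           0.5513      8.182     0.7372      6.822
  solve Keq expr → x = 0.2379; check Q = 0.2032
Then change container volume by factor 1.25 (V_new/V_old).
Step 2:
                   L          J          E          M
  I            0.441      6.546     0.5898      5.457
  C           0.0178     0.0178    -0.0178   -0.01187
  E           0.4588      6.564      0.572      5.446
  solve Keq expr → x = -0.005933; check Q = 0.2032
Then change container volume by factor 2 (V_new/V_old).
Step 3:
                   L          J          E          M
  I           0.2294      3.282      0.286      2.723
  C          0.02797    0.02797   -0.02797   -0.01865
  E           0.2574       3.31      0.258      2.704
  solve Keq expr → x = -0.009324; check Q = 0.2032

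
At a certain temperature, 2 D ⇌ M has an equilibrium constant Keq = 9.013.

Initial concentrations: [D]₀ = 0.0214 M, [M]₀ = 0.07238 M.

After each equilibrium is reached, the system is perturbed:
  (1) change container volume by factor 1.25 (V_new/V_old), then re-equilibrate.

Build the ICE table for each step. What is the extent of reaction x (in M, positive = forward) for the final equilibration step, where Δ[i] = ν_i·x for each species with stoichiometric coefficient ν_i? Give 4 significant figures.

Q₀ = 158 vs Keq = 9.013 ⇒ Q>K, reverse
Step 1:
                    D           M
  Initial      0.0214     0.07238
  Change       0.0508     -0.0254
  Equil        0.0722     0.04698
  solve Keq expr → x = -0.0254; check Q = 9.013
Then change container volume by factor 1.25 (V_new/V_old).
Step 2:
                    D           M
  Initial     0.05776     0.03758
  Change     0.004746   -0.002373
  Equil        0.0625     0.03521
  solve Keq expr → x = -0.002373; check Q = 9.013

x = -0.002373 M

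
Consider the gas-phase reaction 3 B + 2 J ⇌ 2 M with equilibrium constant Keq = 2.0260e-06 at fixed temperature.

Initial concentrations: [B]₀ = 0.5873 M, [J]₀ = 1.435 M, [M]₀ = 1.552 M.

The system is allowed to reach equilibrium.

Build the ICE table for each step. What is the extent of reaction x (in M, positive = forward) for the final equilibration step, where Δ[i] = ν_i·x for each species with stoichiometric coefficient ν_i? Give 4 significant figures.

Q₀ = 5.774 vs Keq = 2.0260e-06 ⇒ Q>K, reverse
Step 1:
                  B         J         M
  init       0.5873     1.435     1.552
  Δ           2.297     1.531    -1.531
  eq          2.884     2.966   0.02068
  solve Keq expr → x = -0.7657; check Q = 2.0260e-06

x = -0.7657 M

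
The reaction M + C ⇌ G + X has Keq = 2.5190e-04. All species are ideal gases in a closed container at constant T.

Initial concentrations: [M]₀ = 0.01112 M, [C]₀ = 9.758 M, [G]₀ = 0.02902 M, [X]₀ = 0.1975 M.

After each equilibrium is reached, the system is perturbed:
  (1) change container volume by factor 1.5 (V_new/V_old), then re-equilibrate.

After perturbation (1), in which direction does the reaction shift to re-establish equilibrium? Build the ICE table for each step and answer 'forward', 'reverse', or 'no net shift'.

Direction: no net shift

Q₀ = 0.05282 vs Keq = 2.5190e-04 ⇒ Q>K, reverse
Step 1:
                  M         C         G         X
  I         0.01112     9.758   0.02902    0.1975
  C         0.02844   0.02844  -0.02844  -0.02844
  E         0.03956     9.786 5.7691e-04    0.1691
  solve Keq expr → x = -0.02844; check Q = 2.5190e-04
Then change container volume by factor 1.5 (V_new/V_old).
Step 2:
                  M         C         G         X
  I         0.02638     6.524 3.8461e-04    0.1127
  C               0         0         0         0
  E         0.02638     6.524 3.8461e-04    0.1127
  solve Keq expr → x = 0; check Q = 2.5190e-04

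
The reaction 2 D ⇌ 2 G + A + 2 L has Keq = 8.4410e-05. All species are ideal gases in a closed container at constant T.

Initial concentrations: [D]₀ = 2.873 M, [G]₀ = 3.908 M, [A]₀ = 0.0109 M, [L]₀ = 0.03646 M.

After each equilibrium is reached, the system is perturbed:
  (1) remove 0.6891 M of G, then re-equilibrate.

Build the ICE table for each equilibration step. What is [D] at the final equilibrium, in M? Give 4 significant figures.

[D]_eq = 2.853 M

Q₀ = 2.6810e-05 vs Keq = 8.4410e-05 ⇒ Q<K, forward
Step 1:
                  D         G         A         L
  I           2.873     3.908    0.0109   0.03646
  C        -0.01377   0.01377  0.006884   0.01377
  E           2.859     3.922   0.01778   0.05023
  solve Keq expr → x = 0.006884; check Q = 8.4410e-05
Then remove 0.6891 M of G.
Step 2:
                  D         G         A         L
  I           2.859     3.233   0.01778   0.05023
  C       -0.005951  0.005951  0.002975  0.005951
  E           2.853     3.239   0.02076   0.05618
  solve Keq expr → x = 0.002975; check Q = 8.4410e-05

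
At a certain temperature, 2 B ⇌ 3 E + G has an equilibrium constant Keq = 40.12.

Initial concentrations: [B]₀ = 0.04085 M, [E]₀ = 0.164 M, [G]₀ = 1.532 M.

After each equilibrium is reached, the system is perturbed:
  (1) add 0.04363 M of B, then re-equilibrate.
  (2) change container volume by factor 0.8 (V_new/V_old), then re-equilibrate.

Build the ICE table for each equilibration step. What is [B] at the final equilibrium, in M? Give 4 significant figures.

[B]_eq = 0.03752 M

Q₀ = 4.05 vs Keq = 40.12 ⇒ Q<K, forward
Step 1:
                   B          E          G
  Initial    0.04085      0.164      1.532
  Change    -0.02342    0.03513    0.01171
  Equil      0.01743     0.1991      1.544
  solve Keq expr → x = 0.01171; check Q = 40.12
Then add 0.04363 M of B.
Step 2:
                   B          E          G
  Initial    0.06106     0.1991      1.544
  Change    -0.03595    0.05392    0.01797
  Equil      0.02511      0.253      1.562
  solve Keq expr → x = 0.01797; check Q = 40.12
Then change container volume by factor 0.8 (V_new/V_old).
Step 3:
                   B          E          G
  Initial    0.03139     0.3163      1.952
  Change    0.006122  -0.009183  -0.003061
  Equil      0.03752     0.3071      1.949
  solve Keq expr → x = -0.003061; check Q = 40.12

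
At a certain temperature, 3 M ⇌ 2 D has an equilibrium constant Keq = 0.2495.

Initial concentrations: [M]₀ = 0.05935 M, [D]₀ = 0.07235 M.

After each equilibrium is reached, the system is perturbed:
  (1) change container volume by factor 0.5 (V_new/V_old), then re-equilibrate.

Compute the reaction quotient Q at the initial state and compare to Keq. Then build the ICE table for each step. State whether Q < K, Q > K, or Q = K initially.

Q₀ = 25.04; Q > K (proceeds reverse)

Q₀ = 25.04 vs Keq = 0.2495 ⇒ Q>K, reverse
Step 1:
                   M          D
  init       0.05935    0.07235
  Δ          0.07261   -0.04841
  eq           0.132    0.02394
  solve Keq expr → x = -0.0242; check Q = 0.2495
Then change container volume by factor 0.5 (V_new/V_old).
Step 2:
                   M          D
  init        0.2639    0.04789
  Δ         -0.01899    0.01266
  eq          0.2449    0.06055
  solve Keq expr → x = 0.00633; check Q = 0.2495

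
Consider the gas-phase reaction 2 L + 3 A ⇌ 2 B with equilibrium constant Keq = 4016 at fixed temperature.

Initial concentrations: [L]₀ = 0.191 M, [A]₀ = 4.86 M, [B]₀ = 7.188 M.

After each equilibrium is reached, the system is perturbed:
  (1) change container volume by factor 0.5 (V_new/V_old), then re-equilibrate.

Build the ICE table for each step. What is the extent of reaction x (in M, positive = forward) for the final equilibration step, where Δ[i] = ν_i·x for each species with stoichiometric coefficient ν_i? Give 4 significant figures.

x = 0.007619 M

Q₀ = 12.34 vs Keq = 4016 ⇒ Q<K, forward
Step 1:
                  L         A         B
  Initial     0.191      4.86     7.188
  Change    -0.1792   -0.2688    0.1792
  Equil     0.01182     4.591     7.367
  solve Keq expr → x = 0.08959; check Q = 4016
Then change container volume by factor 0.5 (V_new/V_old).
Step 2:
                  L         A         B
  Initial   0.02363     9.182     14.73
  Change   -0.01524  -0.02286   0.01524
  Equil    0.008396      9.16     14.75
  solve Keq expr → x = 0.007619; check Q = 4016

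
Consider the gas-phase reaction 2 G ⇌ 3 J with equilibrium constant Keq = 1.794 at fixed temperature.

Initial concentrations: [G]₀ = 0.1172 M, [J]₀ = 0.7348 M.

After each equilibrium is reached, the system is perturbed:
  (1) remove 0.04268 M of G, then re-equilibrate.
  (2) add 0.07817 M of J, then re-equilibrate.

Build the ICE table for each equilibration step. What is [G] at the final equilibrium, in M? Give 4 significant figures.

[G]_eq = 0.2744 M

Q₀ = 28.88 vs Keq = 1.794 ⇒ Q>K, reverse
Step 1:
                    G           J
  init         0.1172      0.7348
  Δ            0.1521     -0.2281
  eq           0.2693      0.5067
  solve Keq expr → x = -0.07604; check Q = 1.794
Then remove 0.04268 M of G.
Step 2:
                    G           J
  init         0.2266      0.5067
  Δ           0.01959    -0.02939
  eq           0.2462      0.4773
  solve Keq expr → x = -0.009797; check Q = 1.794
Then add 0.07817 M of J.
Step 3:
                    G           J
  init         0.2462      0.5555
  Δ           0.02823    -0.04235
  eq           0.2744      0.5131
  solve Keq expr → x = -0.01412; check Q = 1.794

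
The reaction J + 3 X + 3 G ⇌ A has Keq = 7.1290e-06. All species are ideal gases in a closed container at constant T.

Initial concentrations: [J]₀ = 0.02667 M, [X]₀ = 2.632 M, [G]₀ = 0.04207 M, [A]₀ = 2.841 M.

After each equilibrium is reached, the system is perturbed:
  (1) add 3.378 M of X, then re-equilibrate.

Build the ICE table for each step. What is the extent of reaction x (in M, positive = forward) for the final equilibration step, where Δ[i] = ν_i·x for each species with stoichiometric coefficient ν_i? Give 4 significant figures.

Q₀ = 7.8464e+04 vs Keq = 7.1290e-06 ⇒ Q>K, reverse
Step 1:
                   J          X          G          A
  init       0.02667      2.632    0.04207      2.841
  Δ             1.79      5.369      5.369      -1.79
  eq           1.816      8.001      5.411      1.051
  solve Keq expr → x = -1.79; check Q = 7.1290e-06
Then add 3.378 M of X.
Step 2:
                   J          X          G          A
  init         1.816      11.38      5.411      1.051
  Δ          -0.2603    -0.7808    -0.7808     0.2603
  eq           1.556       10.6      4.631      1.311
  solve Keq expr → x = 0.2603; check Q = 7.1290e-06

x = 0.2603 M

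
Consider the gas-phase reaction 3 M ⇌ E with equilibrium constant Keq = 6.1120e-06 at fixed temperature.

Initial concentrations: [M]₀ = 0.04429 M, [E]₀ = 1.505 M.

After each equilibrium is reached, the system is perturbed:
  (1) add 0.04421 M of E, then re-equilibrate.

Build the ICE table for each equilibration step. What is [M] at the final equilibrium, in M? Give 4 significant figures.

[M]_eq = 4.69 M

Q₀ = 1.7323e+04 vs Keq = 6.1120e-06 ⇒ Q>K, reverse
Step 1:
                    M           E
  Initial     0.04429       1.505
  Change        4.513      -1.504
  Equil         4.558  5.7860e-04
  solve Keq expr → x = -1.504; check Q = 6.1120e-06
Then add 0.04421 M of E.
Step 2:
                    M           E
  Initial       4.558     0.04479
  Change       0.1325    -0.04416
  Equil          4.69  6.3054e-04
  solve Keq expr → x = -0.04416; check Q = 6.1120e-06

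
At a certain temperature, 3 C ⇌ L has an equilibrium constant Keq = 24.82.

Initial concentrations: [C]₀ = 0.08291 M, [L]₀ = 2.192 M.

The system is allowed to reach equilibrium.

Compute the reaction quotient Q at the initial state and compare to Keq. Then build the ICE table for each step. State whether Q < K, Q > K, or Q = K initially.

Q₀ = 3846; Q > K (proceeds reverse)

Q₀ = 3846 vs Keq = 24.82 ⇒ Q>K, reverse
Step 1:
                  C         L
  Initial   0.08291     2.192
  Change     0.3543   -0.1181
  Equil      0.4372     2.074
  solve Keq expr → x = -0.1181; check Q = 24.82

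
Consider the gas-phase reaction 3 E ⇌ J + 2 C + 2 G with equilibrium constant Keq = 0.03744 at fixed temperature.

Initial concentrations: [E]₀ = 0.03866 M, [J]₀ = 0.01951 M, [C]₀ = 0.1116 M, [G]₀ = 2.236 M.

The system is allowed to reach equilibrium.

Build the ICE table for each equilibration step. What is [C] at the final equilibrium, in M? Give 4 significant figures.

Q₀ = 21.03 vs Keq = 0.03744 ⇒ Q>K, reverse
Step 1:
                   E          J          C          G
  Initial    0.03866    0.01951     0.1116      2.236
  Change     0.05511   -0.01837   -0.03674   -0.03674
  Equil      0.09377   0.001139    0.07486      2.199
  solve Keq expr → x = -0.01837; check Q = 0.03744

[C]_eq = 0.07486 M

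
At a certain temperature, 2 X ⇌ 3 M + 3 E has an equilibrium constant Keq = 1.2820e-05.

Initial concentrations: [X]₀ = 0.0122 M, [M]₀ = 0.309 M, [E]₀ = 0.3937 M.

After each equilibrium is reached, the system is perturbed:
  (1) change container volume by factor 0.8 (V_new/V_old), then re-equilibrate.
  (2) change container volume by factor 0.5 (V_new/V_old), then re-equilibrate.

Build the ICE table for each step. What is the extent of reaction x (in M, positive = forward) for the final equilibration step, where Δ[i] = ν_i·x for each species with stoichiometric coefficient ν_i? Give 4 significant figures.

x = -0.01835 M

Q₀ = 12.1 vs Keq = 1.2820e-05 ⇒ Q>K, reverse
Step 1:
                  X         M         E
  init       0.0122     0.309    0.3937
  Δ          0.1699   -0.2548   -0.2548
  eq         0.1821   0.05415    0.1389
  solve Keq expr → x = -0.08495; check Q = 1.2820e-05
Then change container volume by factor 0.8 (V_new/V_old).
Step 2:
                  X         M         E
  init       0.2276   0.06769    0.1736
  Δ        0.008197   -0.0123   -0.0123
  eq         0.2358   0.05539    0.1613
  solve Keq expr → x = -0.004099; check Q = 1.2820e-05
Then change container volume by factor 0.5 (V_new/V_old).
Step 3:
                  X         M         E
  init       0.4716    0.1108    0.3225
  Δ          0.0367  -0.05506  -0.05506
  eq         0.5083   0.05573    0.2675
  solve Keq expr → x = -0.01835; check Q = 1.2820e-05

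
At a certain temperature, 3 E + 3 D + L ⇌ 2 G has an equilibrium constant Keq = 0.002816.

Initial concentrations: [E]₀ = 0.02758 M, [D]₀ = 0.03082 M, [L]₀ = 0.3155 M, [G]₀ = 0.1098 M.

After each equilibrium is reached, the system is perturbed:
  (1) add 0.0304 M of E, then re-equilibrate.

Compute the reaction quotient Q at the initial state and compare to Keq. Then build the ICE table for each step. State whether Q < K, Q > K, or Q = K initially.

Q₀ = 6.2219e+07 vs Keq = 0.002816 ⇒ Q>K, reverse
Step 1:
                   E          D          L          G
  Initial    0.02758    0.03082     0.3155     0.1098
  Change      0.1643     0.1643    0.05478    -0.1096
  Equil       0.1919     0.1952     0.3703 2.3410e-04
  solve Keq expr → x = -0.05478; check Q = 0.002816
Then add 0.0304 M of E.
Step 2:
                   E          D          L          G
  Initial     0.2223     0.1952     0.3703 2.3410e-04
  Change  -8.6091e-05 -8.6091e-05 -2.8697e-05 5.7394e-05
  Equil       0.2222     0.1951     0.3703 2.9150e-04
  solve Keq expr → x = 2.8697e-05; check Q = 0.002816

Q₀ = 6.2219e+07; Q > K (proceeds reverse)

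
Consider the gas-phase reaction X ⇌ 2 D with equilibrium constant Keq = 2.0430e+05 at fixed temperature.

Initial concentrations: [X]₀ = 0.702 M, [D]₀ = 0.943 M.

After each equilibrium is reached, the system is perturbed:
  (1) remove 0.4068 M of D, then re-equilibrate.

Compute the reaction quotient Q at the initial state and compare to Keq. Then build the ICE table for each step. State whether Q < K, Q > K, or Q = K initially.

Q₀ = 1.267 vs Keq = 2.0430e+05 ⇒ Q<K, forward
Step 1:
                    X           D
  Initial       0.702       0.943
  Change       -0.702       1.404
  Equil    2.6961e-05       2.347
  solve Keq expr → x = 0.702; check Q = 2.0430e+05
Then remove 0.4068 M of D.
Step 2:
                    X           D
  Initial  2.6961e-05        1.94
  Change  -8.5361e-06  1.7072e-05
  Equil    1.8425e-05        1.94
  solve Keq expr → x = 8.5361e-06; check Q = 2.0430e+05

Q₀ = 1.267; Q < K (proceeds forward)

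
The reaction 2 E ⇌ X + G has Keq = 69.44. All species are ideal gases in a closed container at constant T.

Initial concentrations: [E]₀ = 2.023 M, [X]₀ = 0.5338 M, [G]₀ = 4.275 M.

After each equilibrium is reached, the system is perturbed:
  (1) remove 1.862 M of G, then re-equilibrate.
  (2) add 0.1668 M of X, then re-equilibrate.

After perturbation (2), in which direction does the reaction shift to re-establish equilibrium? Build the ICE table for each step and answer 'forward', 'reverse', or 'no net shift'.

Q₀ = 0.5576 vs Keq = 69.44 ⇒ Q<K, forward
Step 1:
                    E           X           G
  Initial       2.023      0.5338       4.275
  Change       -1.703      0.8516      0.8516
  Equil        0.3198       1.385       5.127
  solve Keq expr → x = 0.8516; check Q = 69.44
Then remove 1.862 M of G.
Step 2:
                    E           X           G
  Initial      0.3198       1.385       3.265
  Change     -0.06063     0.03032     0.03032
  Equil        0.2592       1.416       3.295
  solve Keq expr → x = 0.03032; check Q = 69.44
Then add 0.1668 M of X.
Step 3:
                    E           X           G
  Initial      0.2592       1.583       3.295
  Change      0.01395   -0.006975   -0.006975
  Equil        0.2731       1.576       3.288
  solve Keq expr → x = -0.006975; check Q = 69.44

Direction: reverse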